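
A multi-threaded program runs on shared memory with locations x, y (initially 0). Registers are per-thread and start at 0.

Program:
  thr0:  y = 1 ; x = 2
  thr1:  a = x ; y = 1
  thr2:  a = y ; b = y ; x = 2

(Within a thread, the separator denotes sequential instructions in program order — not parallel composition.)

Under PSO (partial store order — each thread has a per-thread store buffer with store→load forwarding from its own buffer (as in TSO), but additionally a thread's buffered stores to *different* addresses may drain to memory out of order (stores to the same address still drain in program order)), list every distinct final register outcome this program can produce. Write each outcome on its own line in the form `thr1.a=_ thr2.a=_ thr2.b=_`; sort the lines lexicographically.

outcome vector order: (thr1.a,thr2.a,thr2.b)
|PSO outcomes| = 6

thr1.a=0 thr2.a=0 thr2.b=0
thr1.a=0 thr2.a=0 thr2.b=1
thr1.a=0 thr2.a=1 thr2.b=1
thr1.a=2 thr2.a=0 thr2.b=0
thr1.a=2 thr2.a=0 thr2.b=1
thr1.a=2 thr2.a=1 thr2.b=1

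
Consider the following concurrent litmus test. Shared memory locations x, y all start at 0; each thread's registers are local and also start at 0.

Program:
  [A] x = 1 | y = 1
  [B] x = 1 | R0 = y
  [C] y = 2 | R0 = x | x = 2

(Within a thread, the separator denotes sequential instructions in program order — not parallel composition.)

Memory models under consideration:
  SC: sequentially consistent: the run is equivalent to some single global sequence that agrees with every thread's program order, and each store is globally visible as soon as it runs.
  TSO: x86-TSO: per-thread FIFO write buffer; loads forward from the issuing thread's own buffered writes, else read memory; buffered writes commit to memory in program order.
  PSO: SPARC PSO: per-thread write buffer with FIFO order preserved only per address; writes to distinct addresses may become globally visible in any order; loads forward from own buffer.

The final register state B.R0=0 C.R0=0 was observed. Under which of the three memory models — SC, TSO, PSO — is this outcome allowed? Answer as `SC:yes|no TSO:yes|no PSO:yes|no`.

SC:no TSO:yes PSO:yes

outcome vector order: (B.R0,C.R0)
SC (5): 0/1; 1/0; 1/1; 2/0; 2/1
TSO (6): 0/0; 0/1; 1/0; 1/1; 2/0; 2/1
PSO (6): 0/0; 0/1; 1/0; 1/1; 2/0; 2/1
target 0/0 ∈ {TSO,PSO}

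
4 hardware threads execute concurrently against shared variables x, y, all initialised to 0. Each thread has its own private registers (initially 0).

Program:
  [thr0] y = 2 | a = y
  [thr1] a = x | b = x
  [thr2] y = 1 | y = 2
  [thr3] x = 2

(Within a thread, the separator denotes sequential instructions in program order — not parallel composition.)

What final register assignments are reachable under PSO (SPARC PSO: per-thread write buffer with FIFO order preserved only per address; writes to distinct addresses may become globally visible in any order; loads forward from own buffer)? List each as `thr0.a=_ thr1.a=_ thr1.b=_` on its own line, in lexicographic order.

thr0.a=1 thr1.a=0 thr1.b=0
thr0.a=1 thr1.a=0 thr1.b=2
thr0.a=1 thr1.a=2 thr1.b=2
thr0.a=2 thr1.a=0 thr1.b=0
thr0.a=2 thr1.a=0 thr1.b=2
thr0.a=2 thr1.a=2 thr1.b=2

outcome vector order: (thr0.a,thr1.a,thr1.b)
|PSO outcomes| = 6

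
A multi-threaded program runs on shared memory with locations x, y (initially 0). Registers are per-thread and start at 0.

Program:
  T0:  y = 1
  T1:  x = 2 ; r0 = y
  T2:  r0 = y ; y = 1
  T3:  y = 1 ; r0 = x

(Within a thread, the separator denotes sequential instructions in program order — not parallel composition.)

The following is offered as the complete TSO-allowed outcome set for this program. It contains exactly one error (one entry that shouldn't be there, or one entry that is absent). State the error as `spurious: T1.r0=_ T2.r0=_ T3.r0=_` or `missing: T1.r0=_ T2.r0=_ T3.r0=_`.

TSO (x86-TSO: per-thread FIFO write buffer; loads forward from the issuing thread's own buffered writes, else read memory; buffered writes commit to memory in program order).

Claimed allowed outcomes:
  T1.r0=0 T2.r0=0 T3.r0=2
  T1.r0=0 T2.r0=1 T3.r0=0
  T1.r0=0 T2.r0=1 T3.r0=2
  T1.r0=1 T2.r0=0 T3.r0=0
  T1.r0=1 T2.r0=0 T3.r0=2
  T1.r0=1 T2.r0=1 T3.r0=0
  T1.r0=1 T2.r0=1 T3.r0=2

missing: T1.r0=0 T2.r0=0 T3.r0=0

outcome vector order: (T1.r0,T2.r0,T3.r0)
TSO (8): <0 0 0>; <0 0 2>; <0 1 0>; <0 1 2>; <1 0 0>; <1 0 2>; <1 1 0>; <1 1 2>
TSO∖claimed = {<0 0 0>}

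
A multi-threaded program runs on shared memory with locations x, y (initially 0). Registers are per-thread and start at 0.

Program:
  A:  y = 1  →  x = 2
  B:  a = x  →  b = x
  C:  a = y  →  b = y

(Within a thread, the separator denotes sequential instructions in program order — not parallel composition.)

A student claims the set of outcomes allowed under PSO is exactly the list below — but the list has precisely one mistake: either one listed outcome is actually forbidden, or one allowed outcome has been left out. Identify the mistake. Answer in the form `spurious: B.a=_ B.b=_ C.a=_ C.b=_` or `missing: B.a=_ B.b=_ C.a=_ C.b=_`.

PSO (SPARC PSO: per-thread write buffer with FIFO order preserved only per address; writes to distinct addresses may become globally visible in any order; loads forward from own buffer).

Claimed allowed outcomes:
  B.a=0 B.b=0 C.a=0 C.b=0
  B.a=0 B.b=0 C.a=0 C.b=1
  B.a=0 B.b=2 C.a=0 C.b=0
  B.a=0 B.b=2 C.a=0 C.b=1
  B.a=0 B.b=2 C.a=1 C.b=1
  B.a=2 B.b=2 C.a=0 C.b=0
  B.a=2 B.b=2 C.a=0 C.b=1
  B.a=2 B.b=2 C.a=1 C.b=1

outcome vector order: (B.a,B.b,C.a,C.b)
under PSO → 0000 0001 0011 0200 0201 0211 2200 2201 2211
PSO∖claimed = {0011}

missing: B.a=0 B.b=0 C.a=1 C.b=1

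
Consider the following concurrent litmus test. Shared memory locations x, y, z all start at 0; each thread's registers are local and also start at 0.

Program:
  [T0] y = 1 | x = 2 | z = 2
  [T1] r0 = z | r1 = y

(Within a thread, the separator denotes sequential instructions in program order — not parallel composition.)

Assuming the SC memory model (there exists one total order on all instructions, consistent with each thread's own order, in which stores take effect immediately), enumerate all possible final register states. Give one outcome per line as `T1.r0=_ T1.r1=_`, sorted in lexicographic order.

outcome vector order: (T1.r0,T1.r1)
|SC outcomes| = 3

T1.r0=0 T1.r1=0
T1.r0=0 T1.r1=1
T1.r0=2 T1.r1=1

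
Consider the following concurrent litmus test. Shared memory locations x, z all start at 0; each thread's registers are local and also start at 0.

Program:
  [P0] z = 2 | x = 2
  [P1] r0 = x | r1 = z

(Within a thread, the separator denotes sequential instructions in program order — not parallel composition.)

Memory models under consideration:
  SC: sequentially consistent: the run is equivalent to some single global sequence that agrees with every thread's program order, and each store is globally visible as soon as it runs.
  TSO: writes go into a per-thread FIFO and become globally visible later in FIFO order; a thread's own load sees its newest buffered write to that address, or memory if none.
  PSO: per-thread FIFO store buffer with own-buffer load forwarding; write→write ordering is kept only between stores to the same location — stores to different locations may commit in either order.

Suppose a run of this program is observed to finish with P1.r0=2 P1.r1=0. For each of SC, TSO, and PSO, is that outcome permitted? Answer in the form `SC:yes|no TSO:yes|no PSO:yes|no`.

SC:no TSO:no PSO:yes

outcome vector order: (P1.r0,P1.r1)
SC: 3 outcomes — {<0 0>, <0 2>, <2 2>}
TSO: 3 outcomes — {<0 0>, <0 2>, <2 2>}
PSO: 4 outcomes — {<0 0>, <0 2>, <2 0>, <2 2>}
target <2 0> ∈ {PSO}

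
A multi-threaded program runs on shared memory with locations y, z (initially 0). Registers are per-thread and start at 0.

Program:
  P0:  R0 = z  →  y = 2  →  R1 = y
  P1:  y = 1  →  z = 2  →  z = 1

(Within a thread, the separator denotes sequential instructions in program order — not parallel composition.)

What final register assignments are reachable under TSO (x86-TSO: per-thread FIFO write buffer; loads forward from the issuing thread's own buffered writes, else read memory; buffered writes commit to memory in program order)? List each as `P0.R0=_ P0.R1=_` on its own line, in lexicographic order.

P0.R0=0 P0.R1=1
P0.R0=0 P0.R1=2
P0.R0=1 P0.R1=2
P0.R0=2 P0.R1=2

outcome vector order: (P0.R0,P0.R1)
|TSO outcomes| = 4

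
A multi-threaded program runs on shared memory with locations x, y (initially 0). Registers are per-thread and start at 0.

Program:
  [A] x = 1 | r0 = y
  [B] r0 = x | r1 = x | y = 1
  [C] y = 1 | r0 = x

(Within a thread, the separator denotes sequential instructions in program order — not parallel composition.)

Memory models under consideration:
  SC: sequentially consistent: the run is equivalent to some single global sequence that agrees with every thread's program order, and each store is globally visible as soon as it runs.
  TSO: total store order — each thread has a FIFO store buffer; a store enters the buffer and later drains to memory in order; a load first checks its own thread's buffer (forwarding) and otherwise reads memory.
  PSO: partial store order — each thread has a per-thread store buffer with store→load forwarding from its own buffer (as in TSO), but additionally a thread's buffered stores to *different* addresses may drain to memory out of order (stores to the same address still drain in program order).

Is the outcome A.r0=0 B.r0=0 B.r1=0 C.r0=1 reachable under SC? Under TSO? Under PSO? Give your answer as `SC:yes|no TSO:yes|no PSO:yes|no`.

outcome vector order: (A.r0,B.r0,B.r1,C.r0)
under SC → (0,0,0,1); (0,0,1,1); (0,1,1,1); (1,0,0,0); (1,0,0,1); (1,0,1,0); (1,0,1,1); (1,1,1,0); (1,1,1,1)
under TSO → (0,0,0,0); (0,0,0,1); (0,0,1,0); (0,0,1,1); (0,1,1,0); (0,1,1,1); (1,0,0,0); (1,0,0,1); (1,0,1,0); (1,0,1,1); (1,1,1,0); (1,1,1,1)
under PSO → (0,0,0,0); (0,0,0,1); (0,0,1,0); (0,0,1,1); (0,1,1,0); (0,1,1,1); (1,0,0,0); (1,0,0,1); (1,0,1,0); (1,0,1,1); (1,1,1,0); (1,1,1,1)
target (0,0,0,1) ∈ {SC,TSO,PSO}

SC:yes TSO:yes PSO:yes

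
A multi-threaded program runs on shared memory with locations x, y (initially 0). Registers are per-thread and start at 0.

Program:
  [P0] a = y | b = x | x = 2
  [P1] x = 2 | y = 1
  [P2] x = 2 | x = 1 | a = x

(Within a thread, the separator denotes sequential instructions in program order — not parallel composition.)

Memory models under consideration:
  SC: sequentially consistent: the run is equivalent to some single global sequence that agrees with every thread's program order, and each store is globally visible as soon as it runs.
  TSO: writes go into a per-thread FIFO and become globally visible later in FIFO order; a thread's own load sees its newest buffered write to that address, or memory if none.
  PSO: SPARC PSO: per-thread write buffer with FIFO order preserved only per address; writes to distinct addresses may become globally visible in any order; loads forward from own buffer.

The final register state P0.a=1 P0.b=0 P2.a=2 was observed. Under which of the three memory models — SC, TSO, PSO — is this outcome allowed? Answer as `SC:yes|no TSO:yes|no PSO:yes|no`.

SC:no TSO:no PSO:yes

outcome vector order: (P0.a,P0.b,P2.a)
SC (10): (0,0,1) (0,0,2) (0,1,1) (0,1,2) (0,2,1) (0,2,2) (1,1,1) (1,1,2) (1,2,1) (1,2,2)
TSO (10): (0,0,1) (0,0,2) (0,1,1) (0,1,2) (0,2,1) (0,2,2) (1,1,1) (1,1,2) (1,2,1) (1,2,2)
PSO (12): (0,0,1) (0,0,2) (0,1,1) (0,1,2) (0,2,1) (0,2,2) (1,0,1) (1,0,2) (1,1,1) (1,1,2) (1,2,1) (1,2,2)
target (1,0,2) ∈ {PSO}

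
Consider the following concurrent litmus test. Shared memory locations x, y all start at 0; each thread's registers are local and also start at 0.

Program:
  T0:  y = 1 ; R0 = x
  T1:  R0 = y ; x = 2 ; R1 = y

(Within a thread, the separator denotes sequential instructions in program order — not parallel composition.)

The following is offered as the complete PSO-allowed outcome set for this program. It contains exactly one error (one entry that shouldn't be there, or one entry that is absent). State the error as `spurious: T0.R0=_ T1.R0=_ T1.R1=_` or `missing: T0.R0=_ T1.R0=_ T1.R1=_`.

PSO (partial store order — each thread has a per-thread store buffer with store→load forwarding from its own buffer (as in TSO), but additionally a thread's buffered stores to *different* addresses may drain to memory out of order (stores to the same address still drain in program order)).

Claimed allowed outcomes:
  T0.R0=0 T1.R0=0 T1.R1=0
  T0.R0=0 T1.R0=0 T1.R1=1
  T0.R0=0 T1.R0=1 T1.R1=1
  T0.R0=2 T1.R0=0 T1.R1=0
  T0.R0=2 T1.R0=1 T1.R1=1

missing: T0.R0=2 T1.R0=0 T1.R1=1

outcome vector order: (T0.R0,T1.R0,T1.R1)
PSO: 6 outcomes — {<0 0 0> <0 0 1> <0 1 1> <2 0 0> <2 0 1> <2 1 1>}
PSO∖claimed = {<2 0 1>}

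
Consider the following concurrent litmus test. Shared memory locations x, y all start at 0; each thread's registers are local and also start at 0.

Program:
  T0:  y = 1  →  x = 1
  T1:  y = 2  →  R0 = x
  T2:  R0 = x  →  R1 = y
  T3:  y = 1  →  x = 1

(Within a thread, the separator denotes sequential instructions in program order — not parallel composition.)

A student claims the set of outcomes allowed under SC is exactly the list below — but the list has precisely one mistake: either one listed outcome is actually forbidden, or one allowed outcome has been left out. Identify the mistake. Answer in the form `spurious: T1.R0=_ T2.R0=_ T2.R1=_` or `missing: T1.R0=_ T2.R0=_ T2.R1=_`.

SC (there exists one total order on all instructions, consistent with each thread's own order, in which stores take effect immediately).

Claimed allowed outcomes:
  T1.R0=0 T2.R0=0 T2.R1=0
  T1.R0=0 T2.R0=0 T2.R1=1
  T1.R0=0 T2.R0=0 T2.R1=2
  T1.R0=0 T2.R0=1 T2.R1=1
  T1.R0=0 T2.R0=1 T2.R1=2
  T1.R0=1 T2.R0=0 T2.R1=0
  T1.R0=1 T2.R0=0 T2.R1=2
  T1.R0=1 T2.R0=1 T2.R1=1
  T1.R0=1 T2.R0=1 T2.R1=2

missing: T1.R0=1 T2.R0=0 T2.R1=1

outcome vector order: (T1.R0,T2.R0,T2.R1)
SC (10): (0,0,0); (0,0,1); (0,0,2); (0,1,1); (0,1,2); (1,0,0); (1,0,1); (1,0,2); (1,1,1); (1,1,2)
SC∖claimed = {(1,0,1)}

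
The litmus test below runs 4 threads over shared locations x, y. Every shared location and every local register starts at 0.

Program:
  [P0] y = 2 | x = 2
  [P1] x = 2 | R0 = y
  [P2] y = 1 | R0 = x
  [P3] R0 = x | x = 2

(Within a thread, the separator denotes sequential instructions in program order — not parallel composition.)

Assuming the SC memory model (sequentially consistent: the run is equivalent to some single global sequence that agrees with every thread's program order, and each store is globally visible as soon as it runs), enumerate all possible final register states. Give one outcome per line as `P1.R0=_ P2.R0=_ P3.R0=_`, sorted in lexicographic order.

P1.R0=0 P2.R0=2 P3.R0=0
P1.R0=0 P2.R0=2 P3.R0=2
P1.R0=1 P2.R0=0 P3.R0=0
P1.R0=1 P2.R0=0 P3.R0=2
P1.R0=1 P2.R0=2 P3.R0=0
P1.R0=1 P2.R0=2 P3.R0=2
P1.R0=2 P2.R0=0 P3.R0=0
P1.R0=2 P2.R0=0 P3.R0=2
P1.R0=2 P2.R0=2 P3.R0=0
P1.R0=2 P2.R0=2 P3.R0=2

outcome vector order: (P1.R0,P2.R0,P3.R0)
|SC outcomes| = 10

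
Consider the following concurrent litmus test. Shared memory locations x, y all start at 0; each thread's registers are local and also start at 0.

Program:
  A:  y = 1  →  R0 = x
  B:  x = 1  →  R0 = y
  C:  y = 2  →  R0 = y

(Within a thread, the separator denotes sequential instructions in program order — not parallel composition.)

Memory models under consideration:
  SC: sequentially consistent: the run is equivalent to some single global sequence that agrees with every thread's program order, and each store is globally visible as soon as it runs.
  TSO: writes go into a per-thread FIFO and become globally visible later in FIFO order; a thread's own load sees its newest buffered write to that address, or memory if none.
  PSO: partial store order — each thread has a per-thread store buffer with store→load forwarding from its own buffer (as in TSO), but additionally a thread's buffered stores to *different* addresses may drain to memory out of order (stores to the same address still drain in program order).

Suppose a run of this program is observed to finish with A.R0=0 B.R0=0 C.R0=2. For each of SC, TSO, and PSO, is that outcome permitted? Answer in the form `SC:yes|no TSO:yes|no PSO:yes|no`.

SC:no TSO:yes PSO:yes

outcome vector order: (A.R0,B.R0,C.R0)
under SC → (0,1,1); (0,1,2); (0,2,2); (1,0,1); (1,0,2); (1,1,1); (1,1,2); (1,2,1); (1,2,2)
under TSO → (0,0,1); (0,0,2); (0,1,1); (0,1,2); (0,2,1); (0,2,2); (1,0,1); (1,0,2); (1,1,1); (1,1,2); (1,2,1); (1,2,2)
under PSO → (0,0,1); (0,0,2); (0,1,1); (0,1,2); (0,2,1); (0,2,2); (1,0,1); (1,0,2); (1,1,1); (1,1,2); (1,2,1); (1,2,2)
target (0,0,2) ∈ {TSO,PSO}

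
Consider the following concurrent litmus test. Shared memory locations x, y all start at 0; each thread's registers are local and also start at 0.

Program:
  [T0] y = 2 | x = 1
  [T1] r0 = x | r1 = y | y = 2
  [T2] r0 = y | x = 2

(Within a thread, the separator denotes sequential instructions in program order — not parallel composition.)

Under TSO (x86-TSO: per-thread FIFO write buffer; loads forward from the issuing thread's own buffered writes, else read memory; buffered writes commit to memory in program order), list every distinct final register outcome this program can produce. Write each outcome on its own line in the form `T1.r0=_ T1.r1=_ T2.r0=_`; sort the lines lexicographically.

outcome vector order: (T1.r0,T1.r1,T2.r0)
|TSO outcomes| = 9

T1.r0=0 T1.r1=0 T2.r0=0
T1.r0=0 T1.r1=0 T2.r0=2
T1.r0=0 T1.r1=2 T2.r0=0
T1.r0=0 T1.r1=2 T2.r0=2
T1.r0=1 T1.r1=2 T2.r0=0
T1.r0=1 T1.r1=2 T2.r0=2
T1.r0=2 T1.r1=0 T2.r0=0
T1.r0=2 T1.r1=2 T2.r0=0
T1.r0=2 T1.r1=2 T2.r0=2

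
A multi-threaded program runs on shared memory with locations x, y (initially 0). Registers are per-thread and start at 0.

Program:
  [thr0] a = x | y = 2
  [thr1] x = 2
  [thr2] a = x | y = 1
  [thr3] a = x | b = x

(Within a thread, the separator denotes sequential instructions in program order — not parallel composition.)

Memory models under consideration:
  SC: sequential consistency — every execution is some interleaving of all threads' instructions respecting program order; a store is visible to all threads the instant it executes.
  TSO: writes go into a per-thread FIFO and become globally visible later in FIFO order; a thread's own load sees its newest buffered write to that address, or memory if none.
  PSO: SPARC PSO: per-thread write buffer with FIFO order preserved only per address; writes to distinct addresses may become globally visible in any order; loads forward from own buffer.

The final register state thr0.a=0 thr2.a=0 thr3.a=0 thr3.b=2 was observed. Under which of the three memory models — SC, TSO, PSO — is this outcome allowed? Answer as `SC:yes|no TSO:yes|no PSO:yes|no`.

outcome vector order: (thr0.a,thr2.a,thr3.a,thr3.b)
SC: 12 outcomes — {0/0/0/0; 0/0/0/2; 0/0/2/2; 0/2/0/0; 0/2/0/2; 0/2/2/2; 2/0/0/0; 2/0/0/2; 2/0/2/2; 2/2/0/0; 2/2/0/2; 2/2/2/2}
TSO: 12 outcomes — {0/0/0/0; 0/0/0/2; 0/0/2/2; 0/2/0/0; 0/2/0/2; 0/2/2/2; 2/0/0/0; 2/0/0/2; 2/0/2/2; 2/2/0/0; 2/2/0/2; 2/2/2/2}
PSO: 12 outcomes — {0/0/0/0; 0/0/0/2; 0/0/2/2; 0/2/0/0; 0/2/0/2; 0/2/2/2; 2/0/0/0; 2/0/0/2; 2/0/2/2; 2/2/0/0; 2/2/0/2; 2/2/2/2}
target 0/0/0/2 ∈ {SC,TSO,PSO}

SC:yes TSO:yes PSO:yes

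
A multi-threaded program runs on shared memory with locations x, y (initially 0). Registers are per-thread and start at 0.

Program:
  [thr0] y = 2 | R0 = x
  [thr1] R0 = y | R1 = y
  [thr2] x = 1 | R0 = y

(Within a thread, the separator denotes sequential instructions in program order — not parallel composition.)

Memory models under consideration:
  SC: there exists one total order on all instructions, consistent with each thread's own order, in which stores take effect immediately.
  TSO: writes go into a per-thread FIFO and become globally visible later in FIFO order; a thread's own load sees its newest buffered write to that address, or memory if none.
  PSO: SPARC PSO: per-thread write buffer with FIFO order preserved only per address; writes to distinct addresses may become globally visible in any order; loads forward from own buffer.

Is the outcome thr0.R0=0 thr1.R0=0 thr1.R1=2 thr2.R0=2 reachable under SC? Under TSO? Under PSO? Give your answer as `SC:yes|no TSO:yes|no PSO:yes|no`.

SC:yes TSO:yes PSO:yes

outcome vector order: (thr0.R0,thr1.R0,thr1.R1,thr2.R0)
SC: 9 outcomes — {0002; 0022; 0222; 1000; 1002; 1020; 1022; 1220; 1222}
TSO: 12 outcomes — {0000; 0002; 0020; 0022; 0220; 0222; 1000; 1002; 1020; 1022; 1220; 1222}
PSO: 12 outcomes — {0000; 0002; 0020; 0022; 0220; 0222; 1000; 1002; 1020; 1022; 1220; 1222}
target 0022 ∈ {SC,TSO,PSO}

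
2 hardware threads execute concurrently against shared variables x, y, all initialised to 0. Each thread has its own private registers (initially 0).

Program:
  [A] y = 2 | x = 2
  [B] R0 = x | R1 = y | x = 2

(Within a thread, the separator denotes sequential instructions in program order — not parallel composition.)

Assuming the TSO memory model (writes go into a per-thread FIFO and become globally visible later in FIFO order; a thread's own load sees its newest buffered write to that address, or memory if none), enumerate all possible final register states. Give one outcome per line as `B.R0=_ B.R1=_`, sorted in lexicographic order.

outcome vector order: (B.R0,B.R1)
|TSO outcomes| = 3

B.R0=0 B.R1=0
B.R0=0 B.R1=2
B.R0=2 B.R1=2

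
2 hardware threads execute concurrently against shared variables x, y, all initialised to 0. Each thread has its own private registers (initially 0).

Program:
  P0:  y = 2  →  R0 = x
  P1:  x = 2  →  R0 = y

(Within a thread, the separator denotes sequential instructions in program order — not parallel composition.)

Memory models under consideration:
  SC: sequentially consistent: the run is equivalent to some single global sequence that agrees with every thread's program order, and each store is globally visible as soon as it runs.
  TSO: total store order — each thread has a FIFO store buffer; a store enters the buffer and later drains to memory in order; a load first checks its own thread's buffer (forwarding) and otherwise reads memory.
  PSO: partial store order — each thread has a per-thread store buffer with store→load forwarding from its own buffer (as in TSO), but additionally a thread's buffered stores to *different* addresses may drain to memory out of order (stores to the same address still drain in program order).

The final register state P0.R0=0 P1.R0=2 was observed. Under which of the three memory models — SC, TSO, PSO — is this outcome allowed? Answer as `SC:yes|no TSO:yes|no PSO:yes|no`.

SC:yes TSO:yes PSO:yes

outcome vector order: (P0.R0,P1.R0)
[SC] allowed = {<0 2>; <2 0>; <2 2>}
[TSO] allowed = {<0 0>; <0 2>; <2 0>; <2 2>}
[PSO] allowed = {<0 0>; <0 2>; <2 0>; <2 2>}
target <0 2> ∈ {SC,TSO,PSO}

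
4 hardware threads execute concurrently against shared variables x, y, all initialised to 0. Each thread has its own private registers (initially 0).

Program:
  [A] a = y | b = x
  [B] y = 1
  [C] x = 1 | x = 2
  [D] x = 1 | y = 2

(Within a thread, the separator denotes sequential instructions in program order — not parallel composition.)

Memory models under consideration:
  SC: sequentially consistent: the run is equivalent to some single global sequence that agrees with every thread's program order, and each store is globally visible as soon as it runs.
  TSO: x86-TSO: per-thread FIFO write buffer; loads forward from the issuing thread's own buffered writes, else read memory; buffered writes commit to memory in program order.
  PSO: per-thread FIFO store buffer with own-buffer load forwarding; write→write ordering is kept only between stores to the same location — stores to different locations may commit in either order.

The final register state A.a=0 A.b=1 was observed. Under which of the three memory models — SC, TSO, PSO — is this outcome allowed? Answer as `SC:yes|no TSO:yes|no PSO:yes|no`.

SC:yes TSO:yes PSO:yes

outcome vector order: (A.a,A.b)
SC (8): 00 01 02 10 11 12 21 22
TSO (8): 00 01 02 10 11 12 21 22
PSO (9): 00 01 02 10 11 12 20 21 22
target 01 ∈ {SC,TSO,PSO}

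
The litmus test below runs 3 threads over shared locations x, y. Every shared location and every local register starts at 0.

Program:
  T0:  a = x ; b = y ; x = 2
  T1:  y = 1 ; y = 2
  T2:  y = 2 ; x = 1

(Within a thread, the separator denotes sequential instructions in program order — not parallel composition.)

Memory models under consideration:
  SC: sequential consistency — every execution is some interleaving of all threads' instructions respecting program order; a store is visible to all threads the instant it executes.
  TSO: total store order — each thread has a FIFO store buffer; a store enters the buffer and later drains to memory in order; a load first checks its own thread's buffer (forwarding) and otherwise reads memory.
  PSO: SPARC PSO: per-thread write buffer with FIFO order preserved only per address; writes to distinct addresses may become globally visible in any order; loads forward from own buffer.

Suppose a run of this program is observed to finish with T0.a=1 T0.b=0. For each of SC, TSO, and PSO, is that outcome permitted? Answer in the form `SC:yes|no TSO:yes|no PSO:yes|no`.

SC:no TSO:no PSO:yes

outcome vector order: (T0.a,T0.b)
SC (5): <0 0>; <0 1>; <0 2>; <1 1>; <1 2>
TSO (5): <0 0>; <0 1>; <0 2>; <1 1>; <1 2>
PSO (6): <0 0>; <0 1>; <0 2>; <1 0>; <1 1>; <1 2>
target <1 0> ∈ {PSO}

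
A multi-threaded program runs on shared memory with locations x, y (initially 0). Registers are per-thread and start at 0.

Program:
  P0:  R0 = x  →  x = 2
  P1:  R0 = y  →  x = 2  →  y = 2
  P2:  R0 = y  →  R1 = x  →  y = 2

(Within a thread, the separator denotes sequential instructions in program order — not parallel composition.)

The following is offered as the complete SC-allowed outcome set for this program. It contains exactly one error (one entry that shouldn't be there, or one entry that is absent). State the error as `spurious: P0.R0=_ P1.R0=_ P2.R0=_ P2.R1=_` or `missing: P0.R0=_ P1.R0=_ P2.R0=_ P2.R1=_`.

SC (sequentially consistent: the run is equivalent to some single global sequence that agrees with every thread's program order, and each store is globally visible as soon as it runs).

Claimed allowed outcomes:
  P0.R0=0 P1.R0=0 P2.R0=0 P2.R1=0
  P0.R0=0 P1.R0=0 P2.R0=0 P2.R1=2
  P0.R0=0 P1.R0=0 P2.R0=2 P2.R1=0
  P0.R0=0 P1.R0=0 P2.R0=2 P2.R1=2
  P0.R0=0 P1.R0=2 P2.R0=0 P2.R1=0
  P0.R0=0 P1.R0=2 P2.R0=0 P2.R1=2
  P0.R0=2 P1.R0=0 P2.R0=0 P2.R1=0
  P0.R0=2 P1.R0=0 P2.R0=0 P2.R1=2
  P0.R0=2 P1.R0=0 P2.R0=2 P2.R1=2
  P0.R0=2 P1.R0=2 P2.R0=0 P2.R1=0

outcome vector order: (P0.R0,P1.R0,P2.R0,P2.R1)
SC (9): 0/0/0/0 0/0/0/2 0/0/2/2 0/2/0/0 0/2/0/2 2/0/0/0 2/0/0/2 2/0/2/2 2/2/0/0
claimed∖SC = {0/0/2/0}

spurious: P0.R0=0 P1.R0=0 P2.R0=2 P2.R1=0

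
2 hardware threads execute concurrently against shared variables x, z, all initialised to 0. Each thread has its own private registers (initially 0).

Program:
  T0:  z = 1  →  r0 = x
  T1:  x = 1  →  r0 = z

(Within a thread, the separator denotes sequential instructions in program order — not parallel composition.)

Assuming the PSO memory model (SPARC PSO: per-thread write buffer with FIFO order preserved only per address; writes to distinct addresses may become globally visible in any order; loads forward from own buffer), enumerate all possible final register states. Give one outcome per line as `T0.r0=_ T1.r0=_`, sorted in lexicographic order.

T0.r0=0 T1.r0=0
T0.r0=0 T1.r0=1
T0.r0=1 T1.r0=0
T0.r0=1 T1.r0=1

outcome vector order: (T0.r0,T1.r0)
|PSO outcomes| = 4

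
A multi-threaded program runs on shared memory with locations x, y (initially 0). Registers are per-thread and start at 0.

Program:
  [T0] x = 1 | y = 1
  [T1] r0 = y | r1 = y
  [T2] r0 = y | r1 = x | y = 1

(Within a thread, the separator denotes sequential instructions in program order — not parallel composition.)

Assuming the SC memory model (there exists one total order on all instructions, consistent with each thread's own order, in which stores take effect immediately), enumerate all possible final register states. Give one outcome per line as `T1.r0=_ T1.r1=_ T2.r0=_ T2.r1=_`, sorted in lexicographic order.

outcome vector order: (T1.r0,T1.r1,T2.r0,T2.r1)
|SC outcomes| = 9

T1.r0=0 T1.r1=0 T2.r0=0 T2.r1=0
T1.r0=0 T1.r1=0 T2.r0=0 T2.r1=1
T1.r0=0 T1.r1=0 T2.r0=1 T2.r1=1
T1.r0=0 T1.r1=1 T2.r0=0 T2.r1=0
T1.r0=0 T1.r1=1 T2.r0=0 T2.r1=1
T1.r0=0 T1.r1=1 T2.r0=1 T2.r1=1
T1.r0=1 T1.r1=1 T2.r0=0 T2.r1=0
T1.r0=1 T1.r1=1 T2.r0=0 T2.r1=1
T1.r0=1 T1.r1=1 T2.r0=1 T2.r1=1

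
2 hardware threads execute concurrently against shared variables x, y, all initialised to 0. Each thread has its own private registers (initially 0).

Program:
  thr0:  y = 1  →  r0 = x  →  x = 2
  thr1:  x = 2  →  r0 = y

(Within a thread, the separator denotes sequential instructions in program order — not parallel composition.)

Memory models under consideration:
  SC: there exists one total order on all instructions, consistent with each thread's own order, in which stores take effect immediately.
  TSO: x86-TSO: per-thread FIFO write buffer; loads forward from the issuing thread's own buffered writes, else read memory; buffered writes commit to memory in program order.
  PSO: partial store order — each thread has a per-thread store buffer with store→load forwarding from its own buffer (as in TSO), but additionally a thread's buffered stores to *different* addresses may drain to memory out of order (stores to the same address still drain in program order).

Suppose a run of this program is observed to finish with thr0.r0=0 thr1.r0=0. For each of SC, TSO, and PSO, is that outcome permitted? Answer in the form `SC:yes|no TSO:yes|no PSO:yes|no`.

outcome vector order: (thr0.r0,thr1.r0)
SC (3): 0/1 2/0 2/1
TSO (4): 0/0 0/1 2/0 2/1
PSO (4): 0/0 0/1 2/0 2/1
target 0/0 ∈ {TSO,PSO}

SC:no TSO:yes PSO:yes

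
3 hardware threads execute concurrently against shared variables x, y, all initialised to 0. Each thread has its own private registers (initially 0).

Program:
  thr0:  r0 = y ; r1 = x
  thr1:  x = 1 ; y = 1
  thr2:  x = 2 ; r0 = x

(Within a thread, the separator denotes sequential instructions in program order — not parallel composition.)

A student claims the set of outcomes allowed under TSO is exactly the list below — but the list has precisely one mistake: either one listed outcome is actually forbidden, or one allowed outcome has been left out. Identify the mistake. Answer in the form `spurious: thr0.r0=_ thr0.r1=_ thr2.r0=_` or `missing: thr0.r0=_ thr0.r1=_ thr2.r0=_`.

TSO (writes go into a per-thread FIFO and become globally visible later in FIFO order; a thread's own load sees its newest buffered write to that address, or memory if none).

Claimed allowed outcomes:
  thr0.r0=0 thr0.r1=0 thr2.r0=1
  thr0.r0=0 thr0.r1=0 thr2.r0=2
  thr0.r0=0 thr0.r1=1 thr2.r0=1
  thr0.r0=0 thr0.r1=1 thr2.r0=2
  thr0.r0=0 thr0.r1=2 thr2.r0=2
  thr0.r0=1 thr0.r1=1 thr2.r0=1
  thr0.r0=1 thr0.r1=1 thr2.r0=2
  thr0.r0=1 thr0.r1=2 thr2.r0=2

missing: thr0.r0=0 thr0.r1=2 thr2.r0=1

outcome vector order: (thr0.r0,thr0.r1,thr2.r0)
TSO (9): (0,0,1); (0,0,2); (0,1,1); (0,1,2); (0,2,1); (0,2,2); (1,1,1); (1,1,2); (1,2,2)
TSO∖claimed = {(0,2,1)}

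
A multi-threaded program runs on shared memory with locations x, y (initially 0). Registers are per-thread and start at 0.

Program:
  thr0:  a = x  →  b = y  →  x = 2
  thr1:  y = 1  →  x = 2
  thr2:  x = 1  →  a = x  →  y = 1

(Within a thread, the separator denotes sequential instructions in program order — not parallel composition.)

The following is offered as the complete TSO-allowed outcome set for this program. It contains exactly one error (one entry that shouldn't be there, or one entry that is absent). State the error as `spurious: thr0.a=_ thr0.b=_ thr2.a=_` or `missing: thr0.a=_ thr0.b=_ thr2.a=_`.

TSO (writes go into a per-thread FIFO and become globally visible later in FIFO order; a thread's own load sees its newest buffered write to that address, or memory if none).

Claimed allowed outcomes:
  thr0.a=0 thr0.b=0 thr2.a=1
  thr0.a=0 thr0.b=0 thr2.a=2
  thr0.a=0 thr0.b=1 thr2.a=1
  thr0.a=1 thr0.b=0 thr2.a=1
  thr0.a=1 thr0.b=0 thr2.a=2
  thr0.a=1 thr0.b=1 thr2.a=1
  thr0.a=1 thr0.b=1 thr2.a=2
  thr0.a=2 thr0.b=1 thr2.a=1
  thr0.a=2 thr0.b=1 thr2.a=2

outcome vector order: (thr0.a,thr0.b,thr2.a)
TSO: 10 outcomes — {001, 002, 011, 012, 101, 102, 111, 112, 211, 212}
TSO∖claimed = {012}

missing: thr0.a=0 thr0.b=1 thr2.a=2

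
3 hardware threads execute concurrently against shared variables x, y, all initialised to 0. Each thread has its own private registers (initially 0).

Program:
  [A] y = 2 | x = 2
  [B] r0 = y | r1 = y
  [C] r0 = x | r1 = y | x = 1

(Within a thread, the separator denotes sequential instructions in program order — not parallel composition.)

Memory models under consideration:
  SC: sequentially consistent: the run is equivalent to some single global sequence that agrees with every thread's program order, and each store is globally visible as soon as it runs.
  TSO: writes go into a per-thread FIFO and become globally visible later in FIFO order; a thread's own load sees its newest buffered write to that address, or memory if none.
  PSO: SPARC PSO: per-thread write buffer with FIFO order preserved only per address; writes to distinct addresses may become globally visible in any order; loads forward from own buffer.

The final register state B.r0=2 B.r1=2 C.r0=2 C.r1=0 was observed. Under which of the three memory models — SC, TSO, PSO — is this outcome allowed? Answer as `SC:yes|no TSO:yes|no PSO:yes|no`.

outcome vector order: (B.r0,B.r1,C.r0,C.r1)
SC: 9 outcomes — {0000 0002 0022 0200 0202 0222 2200 2202 2222}
TSO: 9 outcomes — {0000 0002 0022 0200 0202 0222 2200 2202 2222}
PSO: 12 outcomes — {0000 0002 0020 0022 0200 0202 0220 0222 2200 2202 2220 2222}
target 2220 ∈ {PSO}

SC:no TSO:no PSO:yes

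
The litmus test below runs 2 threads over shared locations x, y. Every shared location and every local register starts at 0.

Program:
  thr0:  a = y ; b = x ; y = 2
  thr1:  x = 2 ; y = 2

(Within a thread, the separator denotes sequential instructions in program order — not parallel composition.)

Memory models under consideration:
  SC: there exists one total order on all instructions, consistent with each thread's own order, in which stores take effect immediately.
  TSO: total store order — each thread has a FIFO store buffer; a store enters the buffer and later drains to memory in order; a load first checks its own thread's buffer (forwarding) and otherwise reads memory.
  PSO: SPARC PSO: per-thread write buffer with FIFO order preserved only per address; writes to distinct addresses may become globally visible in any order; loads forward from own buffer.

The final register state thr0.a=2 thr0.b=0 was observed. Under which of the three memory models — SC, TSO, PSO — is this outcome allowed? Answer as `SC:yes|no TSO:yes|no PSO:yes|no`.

outcome vector order: (thr0.a,thr0.b)
under SC → (0,0) (0,2) (2,2)
under TSO → (0,0) (0,2) (2,2)
under PSO → (0,0) (0,2) (2,0) (2,2)
target (2,0) ∈ {PSO}

SC:no TSO:no PSO:yes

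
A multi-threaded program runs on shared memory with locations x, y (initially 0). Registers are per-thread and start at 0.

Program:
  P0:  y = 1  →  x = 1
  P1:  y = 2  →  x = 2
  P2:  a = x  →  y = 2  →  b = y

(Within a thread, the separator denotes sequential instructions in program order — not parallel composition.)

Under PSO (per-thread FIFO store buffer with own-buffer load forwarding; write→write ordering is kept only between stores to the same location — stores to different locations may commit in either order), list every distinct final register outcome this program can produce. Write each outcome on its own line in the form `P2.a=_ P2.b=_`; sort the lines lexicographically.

outcome vector order: (P2.a,P2.b)
|PSO outcomes| = 6

P2.a=0 P2.b=1
P2.a=0 P2.b=2
P2.a=1 P2.b=1
P2.a=1 P2.b=2
P2.a=2 P2.b=1
P2.a=2 P2.b=2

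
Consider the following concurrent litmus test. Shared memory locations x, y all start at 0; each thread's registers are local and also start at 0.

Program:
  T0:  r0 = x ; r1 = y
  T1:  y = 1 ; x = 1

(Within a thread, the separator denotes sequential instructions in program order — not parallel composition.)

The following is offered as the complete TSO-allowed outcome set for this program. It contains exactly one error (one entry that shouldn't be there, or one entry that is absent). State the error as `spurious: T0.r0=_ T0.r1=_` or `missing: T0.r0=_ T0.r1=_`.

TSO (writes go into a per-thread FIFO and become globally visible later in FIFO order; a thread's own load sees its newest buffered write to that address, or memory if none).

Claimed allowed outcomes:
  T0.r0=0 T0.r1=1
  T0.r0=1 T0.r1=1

outcome vector order: (T0.r0,T0.r1)
TSO (3): 0/0, 0/1, 1/1
TSO∖claimed = {0/0}

missing: T0.r0=0 T0.r1=0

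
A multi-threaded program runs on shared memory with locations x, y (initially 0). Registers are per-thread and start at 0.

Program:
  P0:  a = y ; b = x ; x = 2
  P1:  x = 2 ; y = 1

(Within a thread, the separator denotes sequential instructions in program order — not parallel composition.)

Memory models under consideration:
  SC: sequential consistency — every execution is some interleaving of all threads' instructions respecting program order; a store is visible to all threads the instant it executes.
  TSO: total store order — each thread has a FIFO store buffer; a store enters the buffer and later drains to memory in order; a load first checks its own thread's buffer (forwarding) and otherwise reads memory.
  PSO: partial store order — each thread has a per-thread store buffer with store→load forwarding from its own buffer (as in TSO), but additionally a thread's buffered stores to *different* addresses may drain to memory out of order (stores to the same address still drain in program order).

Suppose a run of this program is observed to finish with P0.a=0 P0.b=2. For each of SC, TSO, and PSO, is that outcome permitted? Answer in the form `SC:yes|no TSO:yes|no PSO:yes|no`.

outcome vector order: (P0.a,P0.b)
under SC → (0,0), (0,2), (1,2)
under TSO → (0,0), (0,2), (1,2)
under PSO → (0,0), (0,2), (1,0), (1,2)
target (0,2) ∈ {SC,TSO,PSO}

SC:yes TSO:yes PSO:yes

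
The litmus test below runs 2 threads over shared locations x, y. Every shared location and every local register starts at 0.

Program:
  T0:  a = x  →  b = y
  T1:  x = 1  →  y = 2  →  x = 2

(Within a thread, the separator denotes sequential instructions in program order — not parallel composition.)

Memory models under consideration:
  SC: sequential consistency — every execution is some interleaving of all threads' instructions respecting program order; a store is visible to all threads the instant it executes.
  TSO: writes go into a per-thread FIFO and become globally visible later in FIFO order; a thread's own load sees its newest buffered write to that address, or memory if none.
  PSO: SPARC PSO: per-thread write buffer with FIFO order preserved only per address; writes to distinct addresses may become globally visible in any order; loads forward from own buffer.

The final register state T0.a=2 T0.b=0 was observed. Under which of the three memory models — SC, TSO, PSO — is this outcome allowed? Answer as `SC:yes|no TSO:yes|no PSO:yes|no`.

SC:no TSO:no PSO:yes

outcome vector order: (T0.a,T0.b)
[SC] allowed = {00; 02; 10; 12; 22}
[TSO] allowed = {00; 02; 10; 12; 22}
[PSO] allowed = {00; 02; 10; 12; 20; 22}
target 20 ∈ {PSO}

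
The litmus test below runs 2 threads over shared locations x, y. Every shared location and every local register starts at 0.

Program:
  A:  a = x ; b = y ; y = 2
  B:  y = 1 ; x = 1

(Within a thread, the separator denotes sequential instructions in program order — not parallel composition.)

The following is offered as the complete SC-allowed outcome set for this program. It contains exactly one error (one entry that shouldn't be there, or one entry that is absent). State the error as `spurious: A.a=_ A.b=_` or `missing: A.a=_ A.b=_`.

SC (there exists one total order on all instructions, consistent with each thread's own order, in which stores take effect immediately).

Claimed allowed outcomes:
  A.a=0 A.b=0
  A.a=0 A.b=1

missing: A.a=1 A.b=1

outcome vector order: (A.a,A.b)
SC (3): 00 01 11
SC∖claimed = {11}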